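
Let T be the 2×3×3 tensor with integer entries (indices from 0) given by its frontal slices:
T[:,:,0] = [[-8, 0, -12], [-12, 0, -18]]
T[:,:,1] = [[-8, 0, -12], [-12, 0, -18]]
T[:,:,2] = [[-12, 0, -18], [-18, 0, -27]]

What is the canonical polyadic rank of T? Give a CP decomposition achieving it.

Lower bound: T ≠ 0 (e.g. T[0,0,0] = -8), so rank(T) ≥ 1.
Upper bound: if T = a ⊗ b ⊗ c then every fibre of T is a multiple of the corresponding factor, so read the factors off the fibres through the nonzero entry T[0,0,0] = -8.
The mode-1 fibre T[:,0,0] = [-8, -12] gives a = (2, 3) (primitive direction); the mode-2 fibre T[0,:,0] = [-8, 0, -12] gives b = (2, 0, 3); then c[k] = T[0,0,k] / (a[0]·b[0]) = [-8, -8, -12] / 4 = (-2, -2, -3).
Expanding (2, 3) ⊗ (2, 0, 3) ⊗ (-2, -2, -3) reproduces all 18 entries of T, so T = (2, 3) ⊗ (2, 0, 3) ⊗ (-2, -2, -3) and rank(T) ≤ 1.
These bounds meet, so rank(T) = 1.
Check entry T[1,2,1] = -18: (3)·(3)·(-2) = -18.

rank(T) = 1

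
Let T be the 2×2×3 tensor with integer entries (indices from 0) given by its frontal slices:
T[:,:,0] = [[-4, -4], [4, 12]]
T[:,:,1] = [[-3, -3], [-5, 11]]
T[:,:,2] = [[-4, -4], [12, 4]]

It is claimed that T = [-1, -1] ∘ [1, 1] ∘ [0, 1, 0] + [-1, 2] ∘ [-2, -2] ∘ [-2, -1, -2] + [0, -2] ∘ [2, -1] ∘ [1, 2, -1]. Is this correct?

Reconstruct entry (1,1,0) from the claimed factors: Σₗ aₗ[1]bₗ[1]cₗ[0] = (-1)·(1)·(0) + (2)·(-2)·(-2) + (-2)·(-1)·(1) = 10, but T[1,1,0] = 12. The claim is false.

No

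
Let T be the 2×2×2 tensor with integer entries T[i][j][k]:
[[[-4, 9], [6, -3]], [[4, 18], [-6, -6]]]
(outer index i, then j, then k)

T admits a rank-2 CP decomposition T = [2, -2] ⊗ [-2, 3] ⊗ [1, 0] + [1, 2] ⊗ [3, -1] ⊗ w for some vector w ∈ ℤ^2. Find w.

Subtract the known terms from T to get the rank-1 residual R = [1, 2] ⊗ [3, -1] ⊗ w, so R[i,j,k] = a[i]·b[j]·w[k]. Pick indices with nonzero a[0]·b[0] = (1)·(3) = 3. Only the fibre through (0,0,·) is needed: R[0,0,:] = T[0,0,:] − Σₗ aₗ[0]bₗ[0]cₗ = [-4, 9] − (2)·(-2)·[1, 0] = [0, 9]. Then w[k] = R[0,0,k] / 3 for each k, giving w = [0, 9] / 3 = [0, 3].

w = [0, 3]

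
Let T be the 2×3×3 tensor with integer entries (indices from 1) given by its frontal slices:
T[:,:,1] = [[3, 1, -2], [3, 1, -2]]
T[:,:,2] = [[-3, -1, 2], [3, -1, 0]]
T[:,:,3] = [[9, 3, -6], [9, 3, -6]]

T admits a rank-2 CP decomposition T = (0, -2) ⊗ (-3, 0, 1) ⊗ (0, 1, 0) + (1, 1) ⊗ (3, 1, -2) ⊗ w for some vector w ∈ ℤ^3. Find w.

Subtract the known terms from T to get the rank-1 residual R = (1, 1) ⊗ (3, 1, -2) ⊗ w, so R[i,j,k] = a[i]·b[j]·w[k]. Pick indices with nonzero a[1]·b[1] = (1)·(3) = 3. Only the fibre through (1,1,·) is needed: R[1,1,:] = T[1,1,:] − Σₗ aₗ[1]bₗ[1]cₗ = [3, -3, 9] − (0)·(-3)·(0, 1, 0) = [3, -3, 9]. Then w[k] = R[1,1,k] / 3 for each k, giving w = [3, -3, 9] / 3 = (1, -1, 3).

w = (1, -1, 3)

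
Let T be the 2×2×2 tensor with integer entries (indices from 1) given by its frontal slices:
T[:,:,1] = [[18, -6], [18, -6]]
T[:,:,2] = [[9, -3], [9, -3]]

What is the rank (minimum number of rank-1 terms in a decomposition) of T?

Lower bound: T ≠ 0 (e.g. T[1,1,1] = 18), so rank(T) ≥ 1.
Upper bound: the mode-1 fibre T[:,1,1] = [18, 18] gives a = (1, 1) (primitive direction); the mode-2 fibre T[1,:,1] = [18, -6] gives b = (3, -1); then c[k] = T[1,1,k] / (a[1]·b[1]) = [18, 9] / 3 = (6, 3).
Expanding (1, 1) ⊗ (3, -1) ⊗ (6, 3) reproduces all 8 entries of T, so T = (1, 1) ⊗ (3, -1) ⊗ (6, 3) and rank(T) ≤ 1.
These bounds meet, so rank(T) = 1.

1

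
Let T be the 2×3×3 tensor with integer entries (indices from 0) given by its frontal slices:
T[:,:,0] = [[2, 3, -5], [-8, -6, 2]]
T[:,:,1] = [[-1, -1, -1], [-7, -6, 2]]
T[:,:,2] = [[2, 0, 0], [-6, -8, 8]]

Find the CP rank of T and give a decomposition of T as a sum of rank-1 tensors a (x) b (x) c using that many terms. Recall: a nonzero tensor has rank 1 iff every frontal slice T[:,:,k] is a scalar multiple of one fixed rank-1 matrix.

rank(T) = 3

Lower bound: the mode-2 unfolding of T (rows indexed by j, columns by (i,k) = (0,0), (0,1), (0,2), (1,0), (1,1), (1,2)) is [[2, -1, 2, -8, -7, -6], [3, -1, 0, -6, -6, -8], [-5, -1, 0, 2, 2, 8]].
There the 3×3 minor on rows j ∈ {0, 1, 2}, columns (i,k) ∈ {(0,0), (0,1), (0,2)} is det [[2, -1, 2], [3, -1, 0], [-5, -1, 0]] = -16 ≠ 0, so this unfolding has rank ≥ 3; CP rank is at least every unfolding rank, so rank(T) ≥ 3. (This is only a lower bound: in general the CP rank may exceed every unfolding rank, so we still need to exhibit 3 rank-1 terms summing to T.)
Upper bound: T is a sum of 3 rank-1 terms, T = [1, -1] (x) [1, 1, -1] (x) [4, 2, 4] + [1, 1] (x) [1, 2, -2] (x) [0, -1, -2] + [1, 2] (x) [2, 1, 1] (x) [-1, -1, 0] (one valid choice — decompositions are not unique — normalised so each a, b is primitive with positive first nonzero entry; check it by expanding all entries), so rank(T) ≤ 3.
These bounds meet, so rank(T) = 3.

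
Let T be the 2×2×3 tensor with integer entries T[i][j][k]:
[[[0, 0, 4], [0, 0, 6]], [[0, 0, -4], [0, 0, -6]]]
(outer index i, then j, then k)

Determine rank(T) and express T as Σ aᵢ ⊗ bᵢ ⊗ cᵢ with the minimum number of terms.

rank(T) = 1

Lower bound: T ≠ 0 (e.g. T[0,0,2] = 4), so rank(T) ≥ 1.
Upper bound: if T = a ⊗ b ⊗ c then every fibre of T is a multiple of the corresponding factor, so read the factors off the fibres through the nonzero entry T[0,0,2] = 4.
The mode-1 fibre T[:,0,2] = [4, -4] gives a = [1, -1] (primitive direction); the mode-2 fibre T[0,:,2] = [4, 6] gives b = [2, 3]; then c[k] = T[0,0,k] / (a[0]·b[0]) = [0, 0, 4] / 2 = [0, 0, 2].
Expanding [1, -1] ⊗ [2, 3] ⊗ [0, 0, 2] reproduces all 12 entries of T, so T = [1, -1] ⊗ [2, 3] ⊗ [0, 0, 2] and rank(T) ≤ 1.
These bounds meet, so rank(T) = 1.
Check entry T[1,1,1] = 0: (-1)·(3)·(0) = 0.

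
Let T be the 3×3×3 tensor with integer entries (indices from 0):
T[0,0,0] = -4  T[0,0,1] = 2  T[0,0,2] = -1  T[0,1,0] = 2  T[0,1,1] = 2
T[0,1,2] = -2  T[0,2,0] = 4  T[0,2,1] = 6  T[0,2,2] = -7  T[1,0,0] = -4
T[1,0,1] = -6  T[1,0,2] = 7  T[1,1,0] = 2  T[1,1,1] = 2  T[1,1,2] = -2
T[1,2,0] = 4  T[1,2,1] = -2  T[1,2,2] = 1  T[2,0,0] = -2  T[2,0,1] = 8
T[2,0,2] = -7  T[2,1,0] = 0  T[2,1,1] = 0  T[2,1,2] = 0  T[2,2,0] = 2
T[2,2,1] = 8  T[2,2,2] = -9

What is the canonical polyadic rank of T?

3

Lower bound: the mode-2 unfolding of T (rows indexed by j, columns by (i,k) = (0,0), (0,1), (0,2), (1,0), (1,1), (1,2), (2,0), (2,1), (2,2)) is [[-4, 2, -1, -4, -6, 7, -2, 8, -7], [2, 2, -2, 2, 2, -2, 0, 0, 0], [4, 6, -7, 4, -2, 1, 2, 8, -9]].
There the 3×3 minor on rows j ∈ {0, 1, 2}, columns (i,k) ∈ {(0,0), (0,1), (0,2)} is det [[-4, 2, -1], [2, 2, -2], [4, 6, -7]] = 16 ≠ 0, so this unfolding has rank ≥ 3; CP rank is at least every unfolding rank, so rank(T) ≥ 3. (Flattening ranks never certify an upper bound on CP rank; for that we must actually write T with 3 rank-1 terms.)
Upper bound: T is a sum of 3 rank-1 terms, T = [1, -1, 2] (x) [1, 0, 1] (x) [0, 4, -4] + [1, 1, 0] (x) [1, -1, -1] (x) [-2, -2, 2] + [1, 1, 1] (x) [1, 0, -1] (x) [-2, 0, 1] (written with every a and b primitive with positive leading entry and the scale carried by c; CP decompositions are not unique, and this one is verified by expanding entrywise), so rank(T) ≤ 3.
These bounds meet, so rank(T) = 3.
Check entry T[1,0,1] = -6: (-1)·(1)·(4) + (1)·(1)·(-2) + (1)·(1)·(0) = -6.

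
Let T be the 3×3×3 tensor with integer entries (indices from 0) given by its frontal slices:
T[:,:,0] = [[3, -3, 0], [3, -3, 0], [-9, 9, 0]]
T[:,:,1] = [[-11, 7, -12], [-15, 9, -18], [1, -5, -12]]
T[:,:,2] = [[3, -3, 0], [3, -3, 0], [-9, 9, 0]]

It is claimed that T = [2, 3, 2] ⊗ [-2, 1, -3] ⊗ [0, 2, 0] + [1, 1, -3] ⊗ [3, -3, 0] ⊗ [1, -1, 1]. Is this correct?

Reconstruct entrywise from the claimed factors. For example, T[1,1,2] = -3 and Σₗ aₗ[1]bₗ[1]cₗ[2] = (3)·(1)·(0) + (1)·(-3)·(1) = -3; checking all 27 entries, every one matches. The claim holds.

Yes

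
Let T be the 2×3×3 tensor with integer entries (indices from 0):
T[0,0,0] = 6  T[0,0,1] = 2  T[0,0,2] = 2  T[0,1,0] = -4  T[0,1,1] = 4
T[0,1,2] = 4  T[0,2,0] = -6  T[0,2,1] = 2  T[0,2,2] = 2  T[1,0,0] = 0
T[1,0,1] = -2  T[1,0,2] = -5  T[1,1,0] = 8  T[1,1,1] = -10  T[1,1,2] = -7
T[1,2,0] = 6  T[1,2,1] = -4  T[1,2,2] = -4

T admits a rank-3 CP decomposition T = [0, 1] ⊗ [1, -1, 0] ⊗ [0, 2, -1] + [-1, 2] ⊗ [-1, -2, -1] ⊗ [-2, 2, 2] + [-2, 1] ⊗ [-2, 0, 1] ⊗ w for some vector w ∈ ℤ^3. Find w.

Subtract the known terms from T to get the rank-1 residual R = [-2, 1] ⊗ [-2, 0, 1] ⊗ w, so R[i,j,k] = a[i]·b[j]·w[k]. Pick indices with nonzero a[0]·b[0] = (-2)·(-2) = 4. Only the fibre through (0,0,·) is needed: R[0,0,:] = T[0,0,:] − Σₗ aₗ[0]bₗ[0]cₗ = [6, 2, 2] − (0)·(1)·[0, 2, -1] − (-1)·(-1)·[-2, 2, 2] = [8, 0, 0]. Then w[k] = R[0,0,k] / 4 for each k, giving w = [8, 0, 0] / 4 = [2, 0, 0].

w = [2, 0, 0]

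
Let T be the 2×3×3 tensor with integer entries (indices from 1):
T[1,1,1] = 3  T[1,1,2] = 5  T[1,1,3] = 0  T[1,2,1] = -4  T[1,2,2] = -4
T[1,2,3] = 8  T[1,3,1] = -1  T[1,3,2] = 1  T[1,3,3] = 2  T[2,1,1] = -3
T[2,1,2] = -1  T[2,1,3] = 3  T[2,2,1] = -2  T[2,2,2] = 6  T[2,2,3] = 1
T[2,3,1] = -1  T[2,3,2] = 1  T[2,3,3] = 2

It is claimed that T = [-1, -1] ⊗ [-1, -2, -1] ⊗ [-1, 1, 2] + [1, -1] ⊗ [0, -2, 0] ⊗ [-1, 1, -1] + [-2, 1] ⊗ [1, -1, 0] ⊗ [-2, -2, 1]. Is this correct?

Yes

Reconstruct entrywise from the claimed factors. For example, T[1,2,1] = -4 and Σₗ aₗ[1]bₗ[2]cₗ[1] = (-1)·(-2)·(-1) + (1)·(-2)·(-1) + (-2)·(-1)·(-2) = -4; checking all 18 entries, every one matches. The claim holds.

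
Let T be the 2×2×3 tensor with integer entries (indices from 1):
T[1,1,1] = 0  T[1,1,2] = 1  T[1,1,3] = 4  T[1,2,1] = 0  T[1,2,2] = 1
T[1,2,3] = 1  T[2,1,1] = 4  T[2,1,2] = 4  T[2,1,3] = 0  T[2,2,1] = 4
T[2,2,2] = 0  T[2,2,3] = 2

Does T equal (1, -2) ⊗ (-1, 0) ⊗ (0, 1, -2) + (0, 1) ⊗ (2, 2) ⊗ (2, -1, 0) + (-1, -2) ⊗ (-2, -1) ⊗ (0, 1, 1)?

Yes

Reconstruct entrywise from the claimed factors. For example, T[2,1,1] = 4 and Σₗ aₗ[2]bₗ[1]cₗ[1] = (-2)·(-1)·(0) + (1)·(2)·(2) + (-2)·(-2)·(0) = 4; checking all 12 entries, every one matches. The claim holds.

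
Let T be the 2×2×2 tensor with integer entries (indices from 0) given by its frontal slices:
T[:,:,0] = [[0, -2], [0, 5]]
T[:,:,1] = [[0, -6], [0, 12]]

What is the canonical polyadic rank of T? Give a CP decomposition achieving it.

rank(T) = 2

Lower bound: the mode-1 unfolding of T (rows indexed by i, columns by (j,k) = (0,0), (0,1), (1,0), (1,1)) is [[0, 0, -2, -6], [0, 0, 5, 12]].
There the 2×2 minor on rows i ∈ {0, 1}, columns (j,k) ∈ {(1,0), (1,1)} is det [[-2, -6], [5, 12]] = 6 ≠ 0, so this unfolding has rank ≥ 2; CP rank is at least every unfolding rank, so rank(T) ≥ 2. (This is only a lower bound: in general the CP rank may exceed every unfolding rank, so we still need to exhibit 2 rank-1 terms summing to T.)
Upper bound — finding two terms. Every mode-2 slice of T is a multiple of one matrix: T[:,j,:] = b[j]·M with b = [0, 1] and M = [[-2, -6], [5, 12]] (rows indexed by i, columns by k). So it suffices to write M as a sum of two rank-1 matrices.
Splitting M by its rows (i = 0, 1), M = [1, 0][-2, -6]ᵀ + [0, 1][5, 12]ᵀ.
Hence T = [1, 0] ⊗ [0, 1] ⊗ [-2, -6] + [0, 1] ⊗ [0, 1] ⊗ [5, 12], so rank(T) ≤ 2.
These bounds meet, so rank(T) = 2.
Check entry T[0,1,1] = -6: (1)·(1)·(-6) + (0)·(1)·(12) = -6.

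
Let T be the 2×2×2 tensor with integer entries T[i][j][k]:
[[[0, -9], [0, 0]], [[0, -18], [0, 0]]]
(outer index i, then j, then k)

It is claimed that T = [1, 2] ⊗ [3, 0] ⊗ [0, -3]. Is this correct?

Reconstruct entrywise from the claimed factors. For example, T[1,1,1] = 0 and Σₗ aₗ[1]bₗ[1]cₗ[1] = (2)·(0)·(-3) = 0; checking all 8 entries, every one matches. The claim holds.

Yes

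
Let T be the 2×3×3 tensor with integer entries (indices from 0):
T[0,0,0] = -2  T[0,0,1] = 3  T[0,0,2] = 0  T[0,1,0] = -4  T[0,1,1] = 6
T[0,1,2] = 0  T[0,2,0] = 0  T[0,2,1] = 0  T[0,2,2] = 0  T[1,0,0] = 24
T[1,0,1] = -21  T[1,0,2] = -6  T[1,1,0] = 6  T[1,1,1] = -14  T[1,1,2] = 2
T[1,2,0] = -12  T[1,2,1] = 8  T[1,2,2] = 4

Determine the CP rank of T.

2

Lower bound: in the mode-3 unfolding of T (rows indexed by k, columns by (i,j)) the 2×2 minor on rows k ∈ {0, 1}, columns (i,j) ∈ {(0,0), (1,0)} is det [[-2, 24], [3, -21]] = -30 ≠ 0, so that unfolding has rank ≥ 2 and hence rank(T) ≥ 2 (CP rank is at least every unfolding rank, though it can be larger).
Upper bound: with S_k = T[:,:,k], the two rank-1 terms a₁b₁ᵀ, a₂b₂ᵀ are the rank-1 members of the pencil x·S₀ + y·S₁.
The 2×2 minor of x·S₀ + y·S₁ on rows {0,1}, columns {0,1} is 84·x² − 182·xy + 84·y² = 14·(2·x − 3·y)(3·x − 2·y), vanishing at (x:y) = (3:2) and (2:3).
M₁ = 3·S₀ + 2·S₁ = [[0, 0, 0], [30, -10, -20]] = 10·[0, 1][3, -1, -2]ᵀ and M₂ = 2·S₀ + 3·S₁ = [[5, 10, 0], [-15, -30, 0]] = 5·[1, -3][1, 2, 0]ᵀ, so take a₁ = [0, 1], b₁ = [3, -1, -2], a₂ = [1, -3], b₂ = [1, 2, 0].
Each slice is an integer combination of E₁ = a₁b₁ᵀ and E₂ = a₂b₂ᵀ: S₀ = 6·E₁ − 2·E₂, S₁ = −4·E₁ + 3·E₂, S₂ = −2·E₁; reading off coefficients, c₁ = [6, -4, -2] and c₂ = [-2, 3, 0].
Hence T = [0, 1] ∘ [3, -1, -2] ∘ [6, -4, -2] + [1, -3] ∘ [1, 2, 0] ∘ [-2, 3, 0], so rank(T) ≤ 2.
These bounds meet, so rank(T) = 2.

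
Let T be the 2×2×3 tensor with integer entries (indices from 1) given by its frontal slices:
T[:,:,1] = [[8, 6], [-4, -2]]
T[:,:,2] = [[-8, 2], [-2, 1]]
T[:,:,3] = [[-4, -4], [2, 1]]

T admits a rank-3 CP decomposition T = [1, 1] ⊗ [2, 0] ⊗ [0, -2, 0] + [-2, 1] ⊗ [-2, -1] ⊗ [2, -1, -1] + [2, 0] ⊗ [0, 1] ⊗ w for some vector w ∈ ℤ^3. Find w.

Subtract the known terms from T to get the rank-1 residual R = [2, 0] ⊗ [0, 1] ⊗ w, so R[i,j,k] = a[i]·b[j]·w[k]. Pick indices with nonzero a[1]·b[2] = (2)·(1) = 2. Only the fibre through (1,2,·) is needed: R[1,2,:] = T[1,2,:] − Σₗ aₗ[1]bₗ[2]cₗ = [6, 2, -4] − (1)·(0)·[0, -2, 0] − (-2)·(-1)·[2, -1, -1] = [2, 4, -2]. Then w[k] = R[1,2,k] / 2 for each k, giving w = [2, 4, -2] / 2 = [1, 2, -1].

w = [1, 2, -1]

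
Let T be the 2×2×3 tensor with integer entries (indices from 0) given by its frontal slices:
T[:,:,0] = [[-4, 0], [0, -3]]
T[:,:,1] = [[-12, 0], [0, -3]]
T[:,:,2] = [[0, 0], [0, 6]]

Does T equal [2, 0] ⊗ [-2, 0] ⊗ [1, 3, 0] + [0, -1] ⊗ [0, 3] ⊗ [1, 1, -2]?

Yes

Reconstruct entrywise from the claimed factors. For example, T[1,0,2] = 0 and Σₗ aₗ[1]bₗ[0]cₗ[2] = (0)·(-2)·(0) + (-1)·(0)·(-2) = 0; checking all 12 entries, every one matches. The claim holds.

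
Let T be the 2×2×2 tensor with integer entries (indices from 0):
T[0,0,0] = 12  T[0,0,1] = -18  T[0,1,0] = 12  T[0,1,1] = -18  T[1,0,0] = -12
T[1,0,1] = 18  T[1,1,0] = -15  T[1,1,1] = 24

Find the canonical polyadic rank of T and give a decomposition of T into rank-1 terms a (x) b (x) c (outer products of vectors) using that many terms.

rank(T) = 2

Lower bound: the mode-2 unfolding of T (rows indexed by j, columns by (i,k) = (0,0), (0,1), (1,0), (1,1)) is [[12, -18, -12, 18], [12, -18, -15, 24]].
There the 2×2 minor on rows j ∈ {0, 1}, columns (i,k) ∈ {(0,0), (1,0)} is det [[12, -12], [12, -15]] = -36 ≠ 0, so this unfolding has rank ≥ 2; CP rank is at least every unfolding rank, so rank(T) ≥ 2. (This is only a lower bound: in general the CP rank may exceed every unfolding rank, so we still need to exhibit 2 rank-1 terms summing to T.)
Upper bound — finding two terms. Write S_k = T[:,:,k] for the frontal slices: S₀ = [[12, 12], [-12, -15]], S₁ = [[-18, -18], [18, 24]].
If T = a₁ (x) b₁ (x) c₁ + a₂ (x) b₂ (x) c₂ then each S_k = c₁[k]·a₁b₁ᵀ + c₂[k]·a₂b₂ᵀ. S₀ and S₁ are linearly independent, so a₁b₁ᵀ and a₂b₂ᵀ must span the same plane of matrices: they are the rank-1 matrices of the form x·S₀ + y·S₁.
det(x·S₀ + y·S₁) is −36·x² + 126·xy − 108·y² = (-18)·(2·x − 3·y)(x − 2·y), vanishing at (x:y) = (3:2) and (2:1).
M₁ = 3·S₀ + 2·S₁ = [[0, 0], [0, 3]] = 3·[0, 1][0, 1]ᵀ and M₂ = 2·S₀ + S₁ = [[6, 6], [-6, -6]] = 6·[1, -1][1, 1]ᵀ, so take a₁ = [0, 1], b₁ = [0, 1], a₂ = [1, -1], b₂ = [1, 1].
Each slice is an integer combination of E₁ = a₁b₁ᵀ and E₂ = a₂b₂ᵀ: S₀ = −3·E₁ + 12·E₂, S₁ = 6·E₁ − 18·E₂; reading off coefficients, c₁ = [-3, 6] and c₂ = [12, -18].
Hence T = [0, 1] (x) [0, 1] (x) [-3, 6] + [1, -1] (x) [1, 1] (x) [12, -18], so rank(T) ≤ 2.
These bounds meet, so rank(T) = 2.
Check entry T[0,1,1] = -18: (0)·(1)·(6) + (1)·(1)·(-18) = -18.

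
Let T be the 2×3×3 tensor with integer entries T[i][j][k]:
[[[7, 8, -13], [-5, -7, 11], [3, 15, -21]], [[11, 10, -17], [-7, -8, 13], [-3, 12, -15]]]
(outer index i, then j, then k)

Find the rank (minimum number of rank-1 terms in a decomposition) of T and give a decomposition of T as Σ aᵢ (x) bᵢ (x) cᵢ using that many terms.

Lower bound: the mode-1 unfolding of T (rows indexed by i, columns by (j,k) = (0,0), (0,1), (0,2), (1,0), (1,1), (1,2), (2,0), (2,1), (2,2)) is [[7, 8, -13, -5, -7, 11, 3, 15, -21], [11, 10, -17, -7, -8, 13, -3, 12, -15]].
There the 2×2 minor on rows i ∈ {0, 1}, columns (j,k) ∈ {(0,0), (0,1)} is det [[7, 8], [11, 10]] = -18 ≠ 0, so this unfolding has rank ≥ 2; CP rank is at least every unfolding rank, so rank(T) ≥ 2. (This is only a lower bound: in general the CP rank may exceed every unfolding rank, so we still need to exhibit 2 rank-1 terms summing to T.)
Upper bound — finding two terms. Write S_k = T[:,:,k] for the frontal slices: S₀ = [[7, -5, 3], [11, -7, -3]], S₁ = [[8, -7, 15], [10, -8, 12]], S₂ = [[-13, 11, -21], [-17, 13, -15]].
If T = a₁ (x) b₁ (x) c₁ + a₂ (x) b₂ (x) c₂ then each S_k = c₁[k]·a₁b₁ᵀ + c₂[k]·a₂b₂ᵀ. S₀ and S₁ are linearly independent, so a₁b₁ᵀ and a₂b₂ᵀ must span the same plane of matrices: they are the rank-1 matrices of the form x·S₀ + y·S₁.
The 2×2 minor of x·S₀ + y·S₁ on rows {0,1}, columns {0,1} is 6·x² + 15·xy + 6·y² = 3·(x + 2·y)(2·x + y), vanishing at (x:y) = (2:-1) and (1:-2).
M₁ = 2·S₀ − S₁ = [[6, -3, -9], [12, -6, -18]] = 3·(1, 2)(2, -1, -3)ᵀ and M₂ = S₀ − 2·S₁ = [[-9, 9, -27], [-9, 9, -27]] = (-9)·(1, 1)(1, -1, 3)ᵀ, so take a₁ = (1, 2), b₁ = (2, -1, -3), a₂ = (1, 1), b₂ = (1, -1, 3).
Each slice is an integer combination of E₁ = a₁b₁ᵀ and E₂ = a₂b₂ᵀ: S₀ = 2·E₁ + 3·E₂, S₁ = E₁ + 6·E₂, S₂ = −2·E₁ − 9·E₂; reading off coefficients, c₁ = (2, 1, -2) and c₂ = (3, 6, -9).
Hence T = (1, 2) (x) (2, -1, -3) (x) (2, 1, -2) + (1, 1) (x) (1, -1, 3) (x) (3, 6, -9), so rank(T) ≤ 2.
These bounds meet, so rank(T) = 2.

rank(T) = 2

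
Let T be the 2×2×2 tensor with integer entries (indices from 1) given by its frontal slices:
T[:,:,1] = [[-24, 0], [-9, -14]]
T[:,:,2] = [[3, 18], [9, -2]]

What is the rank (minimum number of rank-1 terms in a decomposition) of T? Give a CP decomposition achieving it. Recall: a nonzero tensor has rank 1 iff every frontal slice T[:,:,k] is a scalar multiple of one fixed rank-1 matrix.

Lower bound: the mode-3 unfolding of T (rows indexed by k, columns by (i,j) = (1,1), (1,2), (2,1), (2,2)) is [[-24, 0, -9, -14], [3, 18, 9, -2]].
There the 2×2 minor on rows k ∈ {1, 2}, columns (i,j) ∈ {(1,1), (1,2)} is det [[-24, 0], [3, 18]] = -432 ≠ 0, so this unfolding has rank ≥ 2; CP rank is at least every unfolding rank, so rank(T) ≥ 2. (This is only a lower bound: in general the CP rank may exceed every unfolding rank, so we still need to exhibit 2 rank-1 terms summing to T.)
Upper bound — finding two terms. Write S_k = T[:,:,k] for the frontal slices: S₁ = [[-24, 0], [-9, -14]], S₂ = [[3, 18], [9, -2]].
If T = a₁ ⊗ b₁ ⊗ c₁ + a₂ ⊗ b₂ ⊗ c₂ then each S_k = c₁[k]·a₁b₁ᵀ + c₂[k]·a₂b₂ᵀ. S₁ and S₂ are linearly independent, so a₁b₁ᵀ and a₂b₂ᵀ must span the same plane of matrices: they are the rank-1 matrices of the form x·S₁ + y·S₂.
det(x·S₁ + y·S₂) is 336·x² + 168·xy − 168·y² = 168·(2·x − y)(x + y), vanishing at (x:y) = (1:2) and (1:-1).
M₁ = S₁ + 2·S₂ = [[-18, 36], [9, -18]] = (-9)·[2, -1][1, -2]ᵀ and M₂ = S₁ − S₂ = [[-27, -18], [-18, -12]] = (-3)·[3, 2][3, 2]ᵀ, so take a₁ = [2, -1], b₁ = [1, -2], a₂ = [3, 2], b₂ = [3, 2].
Each slice is an integer combination of E₁ = a₁b₁ᵀ and E₂ = a₂b₂ᵀ: S₁ = −3·E₁ − 2·E₂, S₂ = −3·E₁ + E₂; reading off coefficients, c₁ = [-3, -3] and c₂ = [-2, 1].
Hence T = [2, -1] ⊗ [1, -2] ⊗ [-3, -3] + [3, 2] ⊗ [3, 2] ⊗ [-2, 1], so rank(T) ≤ 2.
These bounds meet, so rank(T) = 2.

rank(T) = 2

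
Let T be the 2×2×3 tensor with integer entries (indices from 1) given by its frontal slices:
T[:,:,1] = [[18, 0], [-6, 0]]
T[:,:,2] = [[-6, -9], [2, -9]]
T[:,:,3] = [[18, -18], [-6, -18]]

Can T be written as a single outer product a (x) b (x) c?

No

The mode-1 unfolding of T (rows indexed by i, columns by (j,k) = (1,1), (1,2), (1,3), (2,1), (2,2), (2,3)) is [[18, -6, 18, 0, -9, -18], [-6, 2, -6, 0, -9, -18]].
There the 2×2 minor on rows i ∈ {1, 2}, columns (j,k) ∈ {(1,1), (2,2)} is det [[18, -9], [-6, -9]] = -216 ≠ 0, so this unfolding has rank ≥ 2; CP rank is at least every unfolding rank, so rank(T) ≥ 2.
In particular rank(T) ≥ 2 > 1, so T is not rank-1.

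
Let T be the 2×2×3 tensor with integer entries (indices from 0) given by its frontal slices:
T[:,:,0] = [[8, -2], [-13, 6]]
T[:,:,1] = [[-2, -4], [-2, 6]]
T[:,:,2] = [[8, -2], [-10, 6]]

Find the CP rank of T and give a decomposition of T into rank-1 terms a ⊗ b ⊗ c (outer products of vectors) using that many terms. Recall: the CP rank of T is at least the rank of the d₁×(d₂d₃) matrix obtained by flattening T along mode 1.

Lower bound: the mode-3 unfolding of T (rows indexed by k, columns by (i,j) = (0,0), (0,1), (1,0), (1,1)) is [[8, -2, -13, 6], [-2, -4, -2, 6], [8, -2, -10, 6]].
There the 3×3 minor on rows k ∈ {0, 1, 2}, columns (i,j) ∈ {(0,0), (0,1), (1,0)} is det [[8, -2, -13], [-2, -4, -2], [8, -2, -10]] = -108 ≠ 0, so this unfolding has rank ≥ 3; CP rank is at least every unfolding rank, so rank(T) ≥ 3. (Flattening ranks never certify an upper bound on CP rank; for that we must actually write T with 3 rank-1 terms.)
Upper bound: T is a sum of 3 rank-1 terms, T = (0, 1) ⊗ (1, 0) ⊗ (-1, -2, 2) + (1, -2) ⊗ (1, -1) ⊗ (4, 2, 4) + (1, -1) ⊗ (2, 1) ⊗ (2, -2, 2) (one valid choice — decompositions are not unique — normalised so each a, b is primitive with positive first nonzero entry; check it by expanding all entries), so rank(T) ≤ 3.
These bounds meet, so rank(T) = 3.

rank(T) = 3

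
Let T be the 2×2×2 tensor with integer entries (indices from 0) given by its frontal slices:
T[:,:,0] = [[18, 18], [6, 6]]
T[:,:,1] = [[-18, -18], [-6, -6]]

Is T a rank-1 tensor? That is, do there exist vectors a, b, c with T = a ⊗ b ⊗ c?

The mode-1 fibre T[:,0,0] = [18, 6] gives a = [3, 1] (primitive direction); the mode-2 fibre T[0,:,0] = [18, 18] gives b = [1, 1]; then c[k] = T[0,0,k] / (a[0]·b[0]) = [18, -18] / 3 = [6, -6].
Expanding [3, 1] ⊗ [1, 1] ⊗ [6, -6] reproduces all 8 entries of T, so T = [3, 1] ⊗ [1, 1] ⊗ [6, -6] and rank(T) ≤ 1.
Equivalently every frontal slice T[:,:,k] is c[k] times the rank-1 matrix [3, 1] ⊗ [1, 1]. So T has rank 1 (it is nonzero).

Yes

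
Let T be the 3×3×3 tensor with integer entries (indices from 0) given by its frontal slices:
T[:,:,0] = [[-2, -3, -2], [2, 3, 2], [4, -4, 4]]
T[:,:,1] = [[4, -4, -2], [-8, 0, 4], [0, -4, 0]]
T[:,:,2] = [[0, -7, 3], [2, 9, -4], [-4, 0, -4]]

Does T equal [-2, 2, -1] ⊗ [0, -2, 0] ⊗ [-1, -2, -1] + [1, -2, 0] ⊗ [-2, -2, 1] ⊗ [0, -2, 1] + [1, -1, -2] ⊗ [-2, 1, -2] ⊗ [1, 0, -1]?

Yes

Reconstruct entrywise from the claimed factors. For example, T[0,1,1] = -4 and Σₗ aₗ[0]bₗ[1]cₗ[1] = (-2)·(-2)·(-2) + (1)·(-2)·(-2) + (1)·(1)·(0) = -4; checking all 27 entries, every one matches. The claim holds.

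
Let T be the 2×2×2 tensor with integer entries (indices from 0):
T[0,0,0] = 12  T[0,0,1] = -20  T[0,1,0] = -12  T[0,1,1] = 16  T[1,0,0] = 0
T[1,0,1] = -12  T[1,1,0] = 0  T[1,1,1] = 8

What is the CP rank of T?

Lower bound: the mode-1 unfolding of T (rows indexed by i, columns by (j,k) = (0,0), (0,1), (1,0), (1,1)) is [[12, -20, -12, 16], [0, -12, 0, 8]].
There the 2×2 minor on rows i ∈ {0, 1}, columns (j,k) ∈ {(0,0), (0,1)} is det [[12, -20], [0, -12]] = -144 ≠ 0, so this unfolding has rank ≥ 2; CP rank is at least every unfolding rank, so rank(T) ≥ 2. (Flattening ranks never certify an upper bound on CP rank; for that we must actually write T with 2 rank-1 terms.)
Upper bound — finding two terms. Write S_k = T[:,:,k] for the frontal slices: S₀ = [[12, -12], [0, 0]], S₁ = [[-20, 16], [-12, 8]].
If T = a₁ ⊗ b₁ ⊗ c₁ + a₂ ⊗ b₂ ⊗ c₂ then each S_k = c₁[k]·a₁b₁ᵀ + c₂[k]·a₂b₂ᵀ. S₀ and S₁ are linearly independent, so a₁b₁ᵀ and a₂b₂ᵀ must span the same plane of matrices: they are the rank-1 matrices of the form x·S₀ + y·S₁.
det(x·S₀ + y·S₁) is −48·xy + 32·y² = (-16)·(3·x − 2·y)(y), vanishing at (x:y) = (2:3) and (1:0).
M₁ = 2·S₀ + 3·S₁ = [[-36, 24], [-36, 24]] = (-12)·[1, 1][3, -2]ᵀ and M₂ = S₀ = [[12, -12], [0, 0]] = 12·[1, 0][1, -1]ᵀ, so take a₁ = [1, 1], b₁ = [3, -2], a₂ = [1, 0], b₂ = [1, -1].
Each slice is an integer combination of E₁ = a₁b₁ᵀ and E₂ = a₂b₂ᵀ: S₀ = 12·E₂, S₁ = −4·E₁ − 8·E₂; reading off coefficients, c₁ = [0, -4] and c₂ = [12, -8].
Hence T = [1, 1] ⊗ [3, -2] ⊗ [0, -4] + [1, 0] ⊗ [1, -1] ⊗ [12, -8], so rank(T) ≤ 2.
These bounds meet, so rank(T) = 2.

2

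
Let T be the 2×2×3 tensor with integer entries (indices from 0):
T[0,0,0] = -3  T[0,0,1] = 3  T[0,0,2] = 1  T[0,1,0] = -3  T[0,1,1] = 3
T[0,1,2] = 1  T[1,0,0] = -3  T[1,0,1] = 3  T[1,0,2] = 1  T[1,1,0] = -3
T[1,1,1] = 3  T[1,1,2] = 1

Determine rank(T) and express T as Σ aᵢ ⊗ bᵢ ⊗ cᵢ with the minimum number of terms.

rank(T) = 1

Lower bound: T ≠ 0 (e.g. T[0,0,0] = -3), so rank(T) ≥ 1.
Upper bound: the mode-1 fibre T[:,0,0] = [-3, -3] gives a = [1, 1] (primitive direction); the mode-2 fibre T[0,:,0] = [-3, -3] gives b = [1, 1]; then c[k] = T[0,0,k] / (a[0]·b[0]) = [-3, 3, 1] / 1 = [-3, 3, 1].
Expanding [1, 1] ⊗ [1, 1] ⊗ [-3, 3, 1] reproduces all 12 entries of T, so T = [1, 1] ⊗ [1, 1] ⊗ [-3, 3, 1] and rank(T) ≤ 1.
These bounds meet, so rank(T) = 1.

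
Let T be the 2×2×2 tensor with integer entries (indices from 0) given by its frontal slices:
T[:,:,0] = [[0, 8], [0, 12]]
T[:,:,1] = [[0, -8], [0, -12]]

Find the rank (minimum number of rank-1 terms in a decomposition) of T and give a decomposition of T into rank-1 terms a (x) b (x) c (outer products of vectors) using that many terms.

rank(T) = 1

Lower bound: T ≠ 0 (e.g. T[0,1,0] = 8), so rank(T) ≥ 1.
Upper bound: the mode-1 fibre T[:,1,0] = [8, 12] gives a = (2, 3) (primitive direction); the mode-2 fibre T[0,:,0] = [0, 8] gives b = (0, 1); then c[k] = T[0,1,k] / (a[0]·b[1]) = [8, -8] / 2 = (4, -4).
Expanding (2, 3) (x) (0, 1) (x) (4, -4) reproduces all 8 entries of T, so T = (2, 3) (x) (0, 1) (x) (4, -4) and rank(T) ≤ 1.
These bounds meet, so rank(T) = 1.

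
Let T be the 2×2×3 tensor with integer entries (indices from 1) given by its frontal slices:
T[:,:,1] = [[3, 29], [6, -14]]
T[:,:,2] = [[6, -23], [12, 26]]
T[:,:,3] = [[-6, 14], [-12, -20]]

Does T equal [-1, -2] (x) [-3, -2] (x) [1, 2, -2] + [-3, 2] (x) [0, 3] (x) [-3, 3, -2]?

Reconstruct entrywise from the claimed factors. For example, T[1,1,3] = -6 and Σₗ aₗ[1]bₗ[1]cₗ[3] = (-1)·(-3)·(-2) + (-3)·(0)·(-2) = -6; checking all 12 entries, every one matches. The claim holds.

Yes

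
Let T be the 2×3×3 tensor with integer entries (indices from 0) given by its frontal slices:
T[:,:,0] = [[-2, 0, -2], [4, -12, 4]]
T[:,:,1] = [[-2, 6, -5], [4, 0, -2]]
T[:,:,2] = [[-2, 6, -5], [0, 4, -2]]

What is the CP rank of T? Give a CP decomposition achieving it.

Lower bound: in the mode-2 unfolding of T (rows indexed by j, columns by (i,k)) the 3×3 minor on rows j ∈ {0, 1, 2}, columns (i,k) ∈ {(0,0), (0,1), (1,0)} is det [[-2, -2, 4], [0, 6, -12], [-2, -5, 4]] = 72 ≠ 0, so that unfolding has rank ≥ 3 and hence rank(T) ≥ 3 (CP rank is at least every unfolding rank, though it can be larger).
Upper bound: T is a sum of 3 rank-1 terms, T = (0, 1) ∘ (1, -1, 0) ∘ (4, 4, 0) + (1, 0) ∘ (1, -2, 2) ∘ (-2, -2, -2) + (1, 2) ∘ (0, 2, -1) ∘ (-2, 1, 1) (written with every a and b primitive with positive leading entry and the scale carried by c; CP decompositions are not unique, and this one is verified by expanding entrywise), so rank(T) ≤ 3.
These bounds meet, so rank(T) = 3.

rank(T) = 3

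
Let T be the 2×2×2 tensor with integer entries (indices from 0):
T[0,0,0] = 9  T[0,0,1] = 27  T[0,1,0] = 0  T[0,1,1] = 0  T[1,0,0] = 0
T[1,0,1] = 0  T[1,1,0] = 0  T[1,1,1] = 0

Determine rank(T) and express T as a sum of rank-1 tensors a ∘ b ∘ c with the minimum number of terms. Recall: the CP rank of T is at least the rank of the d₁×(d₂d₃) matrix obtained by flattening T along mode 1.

rank(T) = 1

Lower bound: T ≠ 0 (e.g. T[0,0,0] = 9), so rank(T) ≥ 1.
Upper bound: if T = a ∘ b ∘ c then every fibre of T is a multiple of the corresponding factor, so read the factors off the fibres through the nonzero entry T[0,0,0] = 9.
The mode-1 fibre T[:,0,0] = [9, 0] gives a = (1, 0) (primitive direction); the mode-2 fibre T[0,:,0] = [9, 0] gives b = (1, 0); then c[k] = T[0,0,k] / (a[0]·b[0]) = [9, 27] / 1 = (9, 27).
Expanding (1, 0) ∘ (1, 0) ∘ (9, 27) reproduces all 8 entries of T, so T = (1, 0) ∘ (1, 0) ∘ (9, 27) and rank(T) ≤ 1.
These bounds meet, so rank(T) = 1.
Check entry T[1,0,1] = 0: (0)·(1)·(27) = 0.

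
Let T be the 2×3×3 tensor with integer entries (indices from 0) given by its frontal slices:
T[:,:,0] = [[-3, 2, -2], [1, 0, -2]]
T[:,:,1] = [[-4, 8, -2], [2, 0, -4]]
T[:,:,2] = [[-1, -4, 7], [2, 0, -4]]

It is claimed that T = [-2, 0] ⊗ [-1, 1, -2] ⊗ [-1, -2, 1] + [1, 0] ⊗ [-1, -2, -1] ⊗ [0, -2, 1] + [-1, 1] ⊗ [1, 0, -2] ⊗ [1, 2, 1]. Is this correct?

No

Reconstruct entry (0,0,2) from the claimed factors: Σₗ aₗ[0]bₗ[0]cₗ[2] = (-2)·(-1)·(1) + (1)·(-1)·(1) + (-1)·(1)·(1) = 0, but T[0,0,2] = -1. The claim is false.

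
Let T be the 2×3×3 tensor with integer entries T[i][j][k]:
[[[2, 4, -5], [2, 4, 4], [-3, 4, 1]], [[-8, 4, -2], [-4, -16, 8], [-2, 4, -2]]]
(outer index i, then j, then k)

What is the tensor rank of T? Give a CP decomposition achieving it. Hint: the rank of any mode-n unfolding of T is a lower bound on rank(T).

Lower bound: the mode-3 unfolding of T (rows indexed by k, columns by (i,j) = (0,0), (0,1), (0,2), (1,0), (1,1), (1,2)) is [[2, 2, -3, -8, -4, -2], [4, 4, 4, 4, -16, 4], [-5, 4, 1, -2, 8, -2]].
There the 3×3 minor on rows k ∈ {0, 1, 2}, columns (i,j) ∈ {(0,0), (0,1), (0,2)} is det [[2, 2, -3], [4, 4, 4], [-5, 4, 1]] = -180 ≠ 0, so this unfolding has rank ≥ 3; CP rank is at least every unfolding rank, so rank(T) ≥ 3. (This is only a lower bound: in general the CP rank may exceed every unfolding rank, so we still need to exhibit 3 rank-1 terms summing to T.)
Upper bound: T is a sum of 3 rank-1 terms, T = [1, -2] (x) [1, 2, 0] (x) [2, 2, -1] + [1, 0] (x) [1, -2, -1] (x) [2, -2, -2] + [1, 2] (x) [2, -2, 1] (x) [-1, 2, -1] (written with every a and b primitive with positive leading entry and the scale carried by c; CP decompositions are not unique, and this one is verified by expanding entrywise), so rank(T) ≤ 3.
These bounds meet, so rank(T) = 3.
Check entry T[1,2,2] = -2: (-2)·(0)·(-1) + (0)·(-1)·(-2) + (2)·(1)·(-1) = -2.

rank(T) = 3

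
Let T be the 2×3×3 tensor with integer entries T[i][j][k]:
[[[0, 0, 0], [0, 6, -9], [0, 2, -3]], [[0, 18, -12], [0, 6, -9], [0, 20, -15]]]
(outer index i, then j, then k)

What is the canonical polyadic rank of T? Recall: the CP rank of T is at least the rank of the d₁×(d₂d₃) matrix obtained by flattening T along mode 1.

Lower bound: the mode-2 unfolding of T (rows indexed by j, columns by (i,k) = (0,0), (0,1), (0,2), (1,0), (1,1), (1,2)) is [[0, 0, 0, 0, 18, -12], [0, 6, -9, 0, 6, -9], [0, 2, -3, 0, 20, -15]].
There the 2×2 minor on rows j ∈ {0, 1}, columns (i,k) ∈ {(0,1), (1,1)} is det [[0, 18], [6, 6]] = -108 ≠ 0, so this unfolding has rank ≥ 2; CP rank is at least every unfolding rank, so rank(T) ≥ 2. (Flattening ranks never certify an upper bound on CP rank; for that we must actually write T with 2 rank-1 terms.)
Upper bound — finding two terms. Write S_k = T[:,:,k] for the frontal slices: S₀ = [[0, 0, 0], [0, 0, 0]], S₁ = [[0, 6, 2], [18, 6, 20]], S₂ = [[0, -9, -3], [-12, -9, -15]].
If T = a₁ ⊗ b₁ ⊗ c₁ + a₂ ⊗ b₂ ⊗ c₂ then each S_k = c₁[k]·a₁b₁ᵀ + c₂[k]·a₂b₂ᵀ. S₁ and S₂ are linearly independent, so a₁b₁ᵀ and a₂b₂ᵀ must span the same plane of matrices: they are the rank-1 matrices of the form x·S₁ + y·S₂.
The 2×2 minor of x·S₁ + y·S₂ on rows {0,1}, columns {0,1} is −108·x² + 234·xy − 108·y² = (-18)·(2·x − 3·y)(3·x − 2·y), vanishing at (x:y) = (3:2) and (2:3).
M₁ = 3·S₁ + 2·S₂ = [[0, 0, 0], [30, 0, 30]] = 30·[0, 1][1, 0, 1]ᵀ and M₂ = 2·S₁ + 3·S₂ = [[0, -15, -5], [0, -15, -5]] = (-5)·[1, 1][0, 3, 1]ᵀ, so take a₁ = [0, 1], b₁ = [1, 0, 1], a₂ = [1, 1], b₂ = [0, 3, 1].
Each slice is an integer combination of E₁ = a₁b₁ᵀ and E₂ = a₂b₂ᵀ: S₀ = 0, S₁ = 18·E₁ + 2·E₂, S₂ = −12·E₁ − 3·E₂; reading off coefficients, c₁ = [0, 18, -12] and c₂ = [0, 2, -3].
Hence T = [0, 1] ⊗ [1, 0, 1] ⊗ [0, 18, -12] + [1, 1] ⊗ [0, 3, 1] ⊗ [0, 2, -3], so rank(T) ≤ 2.
These bounds meet, so rank(T) = 2.
Check entry T[0,0,0] = 0: (0)·(1)·(0) + (1)·(0)·(0) = 0.

2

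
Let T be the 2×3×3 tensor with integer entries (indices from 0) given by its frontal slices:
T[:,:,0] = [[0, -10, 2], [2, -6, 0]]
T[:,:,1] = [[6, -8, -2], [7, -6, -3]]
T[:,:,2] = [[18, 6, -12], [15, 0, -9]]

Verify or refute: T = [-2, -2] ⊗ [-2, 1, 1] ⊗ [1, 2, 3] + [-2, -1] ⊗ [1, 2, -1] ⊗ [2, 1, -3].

Reconstruct entrywise from the claimed factors. For example, T[1,1,0] = -6 and Σₗ aₗ[1]bₗ[1]cₗ[0] = (-2)·(1)·(1) + (-1)·(2)·(2) = -6; checking all 18 entries, every one matches. The claim holds.

Yes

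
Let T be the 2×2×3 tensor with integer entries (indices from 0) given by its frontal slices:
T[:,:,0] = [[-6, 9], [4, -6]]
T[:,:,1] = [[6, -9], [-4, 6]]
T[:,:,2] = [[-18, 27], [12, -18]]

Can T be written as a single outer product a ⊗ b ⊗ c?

The mode-1 fibre T[:,0,0] = [-6, 4] gives a = [3, -2] (primitive direction); the mode-2 fibre T[0,:,0] = [-6, 9] gives b = [2, -3]; then c[k] = T[0,0,k] / (a[0]·b[0]) = [-6, 6, -18] / 6 = [-1, 1, -3].
Expanding [3, -2] ⊗ [2, -3] ⊗ [-1, 1, -3] reproduces all 12 entries of T, so T = [3, -2] ⊗ [2, -3] ⊗ [-1, 1, -3] and rank(T) ≤ 1.
Equivalently every frontal slice T[:,:,k] is c[k] times the rank-1 matrix [3, -2] ⊗ [2, -3]. So T has rank 1 (it is nonzero).

Yes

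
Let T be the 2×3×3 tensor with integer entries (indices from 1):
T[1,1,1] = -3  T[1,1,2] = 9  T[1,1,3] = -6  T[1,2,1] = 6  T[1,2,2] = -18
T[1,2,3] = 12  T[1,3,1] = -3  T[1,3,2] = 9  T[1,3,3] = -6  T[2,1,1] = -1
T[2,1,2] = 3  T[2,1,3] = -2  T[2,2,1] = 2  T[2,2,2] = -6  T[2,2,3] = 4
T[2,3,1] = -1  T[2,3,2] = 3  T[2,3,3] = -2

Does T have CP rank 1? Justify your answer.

Yes

If T = a ⊗ b ⊗ c then every fibre of T is a multiple of the corresponding factor, so read the factors off the fibres through the nonzero entry T[1,1,1] = -3.
The mode-1 fibre T[:,1,1] = [-3, -1] gives a = (3, 1) (primitive direction); the mode-2 fibre T[1,:,1] = [-3, 6, -3] gives b = (1, -2, 1); then c[k] = T[1,1,k] / (a[1]·b[1]) = [-3, 9, -6] / 3 = (-1, 3, -2).
Expanding (3, 1) ⊗ (1, -2, 1) ⊗ (-1, 3, -2) reproduces all 18 entries of T, so T = (3, 1) ⊗ (1, -2, 1) ⊗ (-1, 3, -2) and rank(T) ≤ 1.
Equivalently every frontal slice T[:,:,k] is c[k] times the rank-1 matrix (3, 1) ⊗ (1, -2, 1). So T has rank 1 (it is nonzero).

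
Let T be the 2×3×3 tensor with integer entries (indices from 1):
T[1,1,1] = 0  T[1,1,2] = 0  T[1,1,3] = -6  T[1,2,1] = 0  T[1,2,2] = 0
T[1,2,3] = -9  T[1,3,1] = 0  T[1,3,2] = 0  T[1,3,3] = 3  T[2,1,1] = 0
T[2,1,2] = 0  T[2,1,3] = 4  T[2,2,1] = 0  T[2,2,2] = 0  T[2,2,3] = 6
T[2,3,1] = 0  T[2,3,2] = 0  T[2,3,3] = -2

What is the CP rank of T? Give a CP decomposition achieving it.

Lower bound: T ≠ 0 (e.g. T[1,1,3] = -6), so rank(T) ≥ 1.
Upper bound: the mode-1 fibre T[:,1,3] = [-6, 4] gives a = [3, -2] (primitive direction); the mode-2 fibre T[1,:,3] = [-6, -9, 3] gives b = [2, 3, -1]; then c[k] = T[1,1,k] / (a[1]·b[1]) = [0, 0, -6] / 6 = [0, 0, -1].
Expanding [3, -2] (x) [2, 3, -1] (x) [0, 0, -1] reproduces all 18 entries of T, so T = [3, -2] (x) [2, 3, -1] (x) [0, 0, -1] and rank(T) ≤ 1.
These bounds meet, so rank(T) = 1.

rank(T) = 1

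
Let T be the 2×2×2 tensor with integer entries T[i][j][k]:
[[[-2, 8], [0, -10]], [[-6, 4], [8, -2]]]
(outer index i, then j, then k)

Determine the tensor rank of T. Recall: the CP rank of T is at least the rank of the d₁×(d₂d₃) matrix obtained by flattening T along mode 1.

Lower bound: the mode-3 unfolding of T (rows indexed by k, columns by (i,j) = (0,0), (0,1), (1,0), (1,1)) is [[-2, 0, -6, 8], [8, -10, 4, -2]].
There the 2×2 minor on rows k ∈ {0, 1}, columns (i,j) ∈ {(0,0), (0,1)} is det [[-2, 0], [8, -10]] = 20 ≠ 0, so this unfolding has rank ≥ 2; CP rank is at least every unfolding rank, so rank(T) ≥ 2. (Flattening ranks never certify an upper bound on CP rank; for that we must actually write T with 2 rank-1 terms.)
Upper bound — finding two terms. Write S_k = T[:,:,k] for the frontal slices: S₀ = [[-2, 0], [-6, 8]], S₁ = [[8, -10], [4, -2]].
If T = a₁ ⊗ b₁ ⊗ c₁ + a₂ ⊗ b₂ ⊗ c₂ then each S_k = c₁[k]·a₁b₁ᵀ + c₂[k]·a₂b₂ᵀ. S₀ and S₁ are linearly independent, so a₁b₁ᵀ and a₂b₂ᵀ must span the same plane of matrices: they are the rank-1 matrices of the form x·S₀ + y·S₁.
det(x·S₀ + y·S₁) is −16·x² + 8·xy + 24·y² = (-8)·(2·x − 3·y)(x + y), vanishing at (x:y) = (3:2) and (1:-1).
M₁ = 3·S₀ + 2·S₁ = [[10, -20], [-10, 20]] = 10·(1, -1)(1, -2)ᵀ and M₂ = S₀ − S₁ = [[-10, 10], [-10, 10]] = (-10)·(1, 1)(1, -1)ᵀ, so take a₁ = (1, -1), b₁ = (1, -2), a₂ = (1, 1), b₂ = (1, -1).
Each slice is an integer combination of E₁ = a₁b₁ᵀ and E₂ = a₂b₂ᵀ: S₀ = 2·E₁ − 4·E₂, S₁ = 2·E₁ + 6·E₂; reading off coefficients, c₁ = (2, 2) and c₂ = (-4, 6).
Hence T = (1, -1) ⊗ (1, -2) ⊗ (2, 2) + (1, 1) ⊗ (1, -1) ⊗ (-4, 6), so rank(T) ≤ 2.
These bounds meet, so rank(T) = 2.

2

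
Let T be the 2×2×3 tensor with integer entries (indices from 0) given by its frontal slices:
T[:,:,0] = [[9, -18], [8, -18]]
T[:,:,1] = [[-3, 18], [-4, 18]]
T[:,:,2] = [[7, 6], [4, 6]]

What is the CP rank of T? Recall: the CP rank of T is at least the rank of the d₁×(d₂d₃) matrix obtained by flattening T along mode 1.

Lower bound: the mode-2 unfolding of T (rows indexed by j, columns by (i,k) = (0,0), (0,1), (0,2), (1,0), (1,1), (1,2)) is [[9, -3, 7, 8, -4, 4], [-18, 18, 6, -18, 18, 6]].
There the 2×2 minor on rows j ∈ {0, 1}, columns (i,k) ∈ {(0,0), (0,1)} is det [[9, -3], [-18, 18]] = 108 ≠ 0, so this unfolding has rank ≥ 2; CP rank is at least every unfolding rank, so rank(T) ≥ 2. (Unfolding ranks only ever bound the CP rank from below — rank(T) can be strictly larger than all of them — so the matching upper bound has to come from an explicit 2-term decomposition.)
Upper bound — finding two terms. Write S_k = T[:,:,k] for the frontal slices: S₀ = [[9, -18], [8, -18]], S₁ = [[-3, 18], [-4, 18]], S₂ = [[7, 6], [4, 6]].
If T = a₁ ⊗ b₁ ⊗ c₁ + a₂ ⊗ b₂ ⊗ c₂ then each S_k = c₁[k]·a₁b₁ᵀ + c₂[k]·a₂b₂ᵀ. S₀ and S₁ are linearly independent, so a₁b₁ᵀ and a₂b₂ᵀ must span the same plane of matrices: they are the rank-1 matrices of the form x·S₀ + y·S₁.
det(x·S₀ + y·S₁) is −18·x² + 18·y² = (-18)·(x − y)(x + y), vanishing at (x:y) = (1:1) and (1:-1).
M₁ = S₀ + S₁ = [[6, 0], [4, 0]] = 2·[3, 2][1, 0]ᵀ and M₂ = S₀ − S₁ = [[12, -36], [12, -36]] = 12·[1, 1][1, -3]ᵀ, so take a₁ = [3, 2], b₁ = [1, 0], a₂ = [1, 1], b₂ = [1, -3].
Each slice is an integer combination of E₁ = a₁b₁ᵀ and E₂ = a₂b₂ᵀ: S₀ = E₁ + 6·E₂, S₁ = E₁ − 6·E₂, S₂ = 3·E₁ − 2·E₂; reading off coefficients, c₁ = [1, 1, 3] and c₂ = [6, -6, -2].
Hence T = [3, 2] ⊗ [1, 0] ⊗ [1, 1, 3] + [1, 1] ⊗ [1, -3] ⊗ [6, -6, -2], so rank(T) ≤ 2.
These bounds meet, so rank(T) = 2.

2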